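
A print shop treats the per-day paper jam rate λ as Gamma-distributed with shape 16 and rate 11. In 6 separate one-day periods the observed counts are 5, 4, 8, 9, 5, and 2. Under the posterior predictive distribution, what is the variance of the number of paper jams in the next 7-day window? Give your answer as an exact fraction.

Total count: 5 + 4 + 8 + 9 + 5 + 2 = 33.
Total exposure: 6 days.
By Gamma–Poisson conjugacy, the posterior is Gamma(α + Σx, β + Σt) = Gamma(16 + 33, 11 + 6) = Gamma(49, 17).
The posterior predictive for a window of length T is Negative Binomial with variance T·α'·(β'+T)/β'² = 7·49·24/289 = 8232/289.

8232/289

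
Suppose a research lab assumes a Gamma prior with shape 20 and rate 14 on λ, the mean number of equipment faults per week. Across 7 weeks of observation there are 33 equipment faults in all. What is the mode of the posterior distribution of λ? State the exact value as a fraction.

52/21

Total count 33 over total exposure 7 weeks.
Gamma(α, β) with Poisson data over total exposure Σt gives posterior Gamma(α+Σx, β+Σt) = Gamma(53, 21).
Posterior mode = (α'−1)/β' = 52/21.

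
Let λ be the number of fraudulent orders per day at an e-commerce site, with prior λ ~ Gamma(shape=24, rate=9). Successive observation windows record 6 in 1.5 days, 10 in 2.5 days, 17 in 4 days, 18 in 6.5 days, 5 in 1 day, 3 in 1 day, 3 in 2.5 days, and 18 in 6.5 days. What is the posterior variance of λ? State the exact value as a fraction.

416/4761

Total count: 6 + 10 + 17 + 18 + 5 + 3 + 3 + 18 = 80.
Total exposure: 1.5 + 2.5 + 4 + 6.5 + 1 + 1 + 2.5 + 6.5 = 25.5 days.
The Gamma prior is conjugate for the Poisson rate, so λ | data ~ Gamma(24+80, 9+25.5) = Gamma(104, 69/2).
Posterior variance = α'/β'² = 104/(4761/4) = 416/4761.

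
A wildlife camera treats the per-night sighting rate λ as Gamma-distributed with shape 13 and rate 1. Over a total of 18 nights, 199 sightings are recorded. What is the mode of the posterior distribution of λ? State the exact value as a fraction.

211/19

Total count 199 over total exposure 18 nights.
Posterior: α' = 13 + 199 = 212, β' = 1 + 18 = 19.
Posterior mode = (α'−1)/β' = 211/19.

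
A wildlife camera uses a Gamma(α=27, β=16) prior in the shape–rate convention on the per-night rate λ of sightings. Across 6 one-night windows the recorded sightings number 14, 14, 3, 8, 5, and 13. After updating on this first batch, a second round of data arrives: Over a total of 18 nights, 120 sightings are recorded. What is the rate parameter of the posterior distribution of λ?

40

Total count: 14 + 14 + 3 + 8 + 5 + 13 = 57.
Total exposure: 6 nights.
After the first batch: Gamma(27 + 57, 16 + 6) = Gamma(84, 22).
Total count 120 over total exposure 18 nights.
After the second batch: Gamma(84 + 120, 22 + 18) = Gamma(204, 40).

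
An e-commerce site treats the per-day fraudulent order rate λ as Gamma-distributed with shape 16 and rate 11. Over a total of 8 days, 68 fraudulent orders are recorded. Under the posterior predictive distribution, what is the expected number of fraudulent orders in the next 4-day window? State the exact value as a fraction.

Total count 68 over total exposure 8 days.
Conjugate update: add total count to the shape and total exposure to the rate, giving Gamma(84, 19).
Predictive mean over a 4-day window = T·E[λ|data] = 4·84/19 = 336/19.

336/19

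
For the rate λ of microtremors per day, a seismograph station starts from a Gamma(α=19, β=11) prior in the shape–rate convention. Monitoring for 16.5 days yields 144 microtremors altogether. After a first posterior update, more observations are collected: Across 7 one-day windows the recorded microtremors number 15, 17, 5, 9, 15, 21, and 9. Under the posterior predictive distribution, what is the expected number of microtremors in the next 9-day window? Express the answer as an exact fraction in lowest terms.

Total count 144 over total exposure 16.5 days.
After the first batch: Gamma(19 + 144, 11 + 16.5) = Gamma(163, 55/2).
Total count: 15 + 17 + 5 + 9 + 15 + 21 + 9 = 91.
Total exposure: 7 days.
After the second batch: Gamma(163 + 91, 55/2 + 7) = Gamma(254, 69/2).
Predictive mean over a 9-day window = T·E[λ|data] = 9·254/(69/2) = 1524/23.

1524/23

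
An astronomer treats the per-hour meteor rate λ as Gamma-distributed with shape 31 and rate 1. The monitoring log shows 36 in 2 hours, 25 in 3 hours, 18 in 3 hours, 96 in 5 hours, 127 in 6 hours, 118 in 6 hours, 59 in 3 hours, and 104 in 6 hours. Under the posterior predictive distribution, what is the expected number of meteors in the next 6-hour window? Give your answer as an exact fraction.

Total count: 36 + 25 + 18 + 96 + 127 + 118 + 59 + 104 = 583.
Total exposure: 2 + 3 + 3 + 5 + 6 + 6 + 3 + 6 = 34 hours.
Conjugate update: add total count to the shape and total exposure to the rate, giving Gamma(614, 35).
Predictive mean over a 6-hour window = T·E[λ|data] = 6·614/35 = 3684/35.

3684/35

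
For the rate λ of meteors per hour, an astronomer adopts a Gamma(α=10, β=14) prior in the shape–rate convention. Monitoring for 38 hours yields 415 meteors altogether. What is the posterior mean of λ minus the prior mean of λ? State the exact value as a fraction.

Total count 415 over total exposure 38 hours.
Conjugate update: add total count to the shape and total exposure to the rate, giving Gamma(425, 52).
Posterior mean = 425/52 = 425/52; prior mean = 10/14 = 5/7. Difference = 425/52 − 5/7 = 2715/364.

2715/364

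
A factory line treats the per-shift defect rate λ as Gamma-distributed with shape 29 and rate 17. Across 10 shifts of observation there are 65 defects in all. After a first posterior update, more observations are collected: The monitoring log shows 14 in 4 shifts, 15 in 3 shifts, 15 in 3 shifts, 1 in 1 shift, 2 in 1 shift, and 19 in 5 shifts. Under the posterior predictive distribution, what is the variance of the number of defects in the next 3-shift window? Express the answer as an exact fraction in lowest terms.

Total count 65 over total exposure 10 shifts.
After the first batch: Gamma(29 + 65, 17 + 10) = Gamma(94, 27).
Total count: 14 + 15 + 15 + 1 + 2 + 19 = 66.
Total exposure: 4 + 3 + 3 + 1 + 1 + 5 = 17 shifts.
After the second batch: Gamma(94 + 66, 27 + 17) = Gamma(160, 44).
The posterior predictive for a window of length T is Negative Binomial with variance T·α'·(β'+T)/β'² = 3·160·47/1936 = 1410/121.

1410/121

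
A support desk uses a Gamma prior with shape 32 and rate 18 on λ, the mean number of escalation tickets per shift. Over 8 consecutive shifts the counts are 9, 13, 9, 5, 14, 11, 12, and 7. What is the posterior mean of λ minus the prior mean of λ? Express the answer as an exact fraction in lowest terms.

296/117

Total count: 9 + 13 + 9 + 5 + 14 + 11 + 12 + 7 = 80.
Total exposure: 8 shifts.
Conjugate update: add total count to the shape and total exposure to the rate, giving Gamma(112, 26).
Posterior mean = 112/26 = 56/13; prior mean = 32/18 = 16/9. Difference = 56/13 − 16/9 = 296/117.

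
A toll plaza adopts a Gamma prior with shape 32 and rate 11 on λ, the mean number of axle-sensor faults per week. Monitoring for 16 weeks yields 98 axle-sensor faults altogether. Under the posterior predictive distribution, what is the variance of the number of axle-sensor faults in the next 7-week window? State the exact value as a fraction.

30940/729

Total count 98 over total exposure 16 weeks.
Posterior: α' = 32 + 98 = 130, β' = 11 + 16 = 27.
The posterior predictive for a window of length T is Negative Binomial with variance T·α'·(β'+T)/β'² = 7·130·34/729 = 30940/729.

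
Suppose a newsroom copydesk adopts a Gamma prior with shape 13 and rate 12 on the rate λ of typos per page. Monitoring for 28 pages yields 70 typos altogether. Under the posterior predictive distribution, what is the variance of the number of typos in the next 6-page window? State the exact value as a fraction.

Total count 70 over total exposure 28 pages.
Posterior: α' = 13 + 70 = 83, β' = 12 + 28 = 40.
The posterior predictive for a window of length T is Negative Binomial with variance T·α'·(β'+T)/β'² = 6·83·46/1600 = 5727/400.

5727/400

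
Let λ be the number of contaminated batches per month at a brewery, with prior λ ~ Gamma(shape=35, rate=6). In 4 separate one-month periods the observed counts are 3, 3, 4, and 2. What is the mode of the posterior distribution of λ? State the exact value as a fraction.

23/5

Total count: 3 + 3 + 4 + 2 = 12.
Total exposure: 4 months.
By Gamma–Poisson conjugacy, the posterior is Gamma(α + Σx, β + Σt) = Gamma(35 + 12, 6 + 4) = Gamma(47, 10).
Posterior mode = (α'−1)/β' = 46/10 = 23/5.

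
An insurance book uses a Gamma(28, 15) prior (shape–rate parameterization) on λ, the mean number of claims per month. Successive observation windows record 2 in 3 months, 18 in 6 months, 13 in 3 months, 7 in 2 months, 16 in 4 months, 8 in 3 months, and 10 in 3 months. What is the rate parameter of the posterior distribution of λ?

Total count: 2 + 18 + 13 + 7 + 16 + 8 + 10 = 74.
Total exposure: 3 + 6 + 3 + 2 + 4 + 3 + 3 = 24 months.
The Gamma prior is conjugate for the Poisson rate, so λ | data ~ Gamma(28+74, 15+24) = Gamma(102, 39).

39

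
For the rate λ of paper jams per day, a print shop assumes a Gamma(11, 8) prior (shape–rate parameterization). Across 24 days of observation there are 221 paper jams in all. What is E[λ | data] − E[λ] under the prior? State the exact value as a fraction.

47/8

Total count 221 over total exposure 24 days.
Gamma(α, β) with Poisson data over total exposure Σt gives posterior Gamma(α+Σx, β+Σt) = Gamma(232, 32).
Posterior mean = 232/32 = 29/4; prior mean = 11/8 = 11/8. Difference = 29/4 − 11/8 = 47/8.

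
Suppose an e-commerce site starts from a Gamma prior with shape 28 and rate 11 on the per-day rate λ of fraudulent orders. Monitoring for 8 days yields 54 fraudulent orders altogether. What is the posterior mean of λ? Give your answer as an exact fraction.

Total count 54 over total exposure 8 days.
Gamma(α, β) with Poisson data over total exposure Σt gives posterior Gamma(α+Σx, β+Σt) = Gamma(82, 19).
Posterior mean = α'/β' = 82/19.

82/19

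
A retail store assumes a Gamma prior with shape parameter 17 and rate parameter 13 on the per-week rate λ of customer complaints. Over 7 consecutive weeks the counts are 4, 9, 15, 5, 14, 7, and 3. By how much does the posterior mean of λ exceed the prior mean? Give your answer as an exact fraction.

Total count: 4 + 9 + 15 + 5 + 14 + 7 + 3 = 57.
Total exposure: 7 weeks.
The Gamma prior is conjugate for the Poisson rate, so λ | data ~ Gamma(17+57, 13+7) = Gamma(74, 20).
Posterior mean = 74/20 = 37/10; prior mean = 17/13 = 17/13. Difference = 37/10 − 17/13 = 311/130.

311/130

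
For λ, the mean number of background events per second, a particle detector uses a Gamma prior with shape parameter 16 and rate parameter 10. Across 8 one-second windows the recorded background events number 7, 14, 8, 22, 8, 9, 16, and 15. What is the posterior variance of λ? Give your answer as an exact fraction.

115/324

Total count: 7 + 14 + 8 + 22 + 8 + 9 + 16 + 15 = 99.
Total exposure: 8 seconds.
By Gamma–Poisson conjugacy, the posterior is Gamma(α + Σx, β + Σt) = Gamma(16 + 99, 10 + 8) = Gamma(115, 18).
Posterior variance = α'/β'² = 115/324.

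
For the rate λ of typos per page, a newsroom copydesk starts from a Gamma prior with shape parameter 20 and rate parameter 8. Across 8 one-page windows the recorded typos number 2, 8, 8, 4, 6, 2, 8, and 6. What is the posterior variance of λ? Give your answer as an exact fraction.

Total count: 2 + 8 + 8 + 4 + 6 + 2 + 8 + 6 = 44.
Total exposure: 8 pages.
By Gamma–Poisson conjugacy, the posterior is Gamma(α + Σx, β + Σt) = Gamma(20 + 44, 8 + 8) = Gamma(64, 16).
Posterior variance = α'/β'² = 64/256 = 1/4.

1/4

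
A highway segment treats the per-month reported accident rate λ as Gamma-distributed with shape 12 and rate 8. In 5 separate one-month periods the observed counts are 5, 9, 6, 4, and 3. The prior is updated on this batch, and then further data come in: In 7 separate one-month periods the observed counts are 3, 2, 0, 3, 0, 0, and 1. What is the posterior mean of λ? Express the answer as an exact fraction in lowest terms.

12/5

Total count: 5 + 9 + 6 + 4 + 3 = 27.
Total exposure: 5 months.
After the first batch: Gamma(12 + 27, 8 + 5) = Gamma(39, 13).
Total count: 3 + 2 + 0 + 3 + 0 + 0 + 1 = 9.
Total exposure: 7 months.
After the second batch: Gamma(39 + 9, 13 + 7) = Gamma(48, 20).
Posterior mean = α'/β' = 48/20 = 12/5.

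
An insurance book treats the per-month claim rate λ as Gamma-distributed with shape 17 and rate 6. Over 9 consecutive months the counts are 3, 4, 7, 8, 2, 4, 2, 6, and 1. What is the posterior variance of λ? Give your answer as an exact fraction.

6/25

Total count: 3 + 4 + 7 + 8 + 2 + 4 + 2 + 6 + 1 = 37.
Total exposure: 9 months.
Conjugate update: add total count to the shape and total exposure to the rate, giving Gamma(54, 15).
Posterior variance = α'/β'² = 54/225 = 6/25.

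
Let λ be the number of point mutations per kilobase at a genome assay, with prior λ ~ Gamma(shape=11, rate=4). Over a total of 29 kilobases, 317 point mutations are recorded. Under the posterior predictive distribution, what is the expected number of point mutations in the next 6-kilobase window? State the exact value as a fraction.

Total count 317 over total exposure 29 kilobases.
Gamma(α, β) with Poisson data over total exposure Σt gives posterior Gamma(α+Σx, β+Σt) = Gamma(328, 33).
Predictive mean over a 6-kilobase window = T·E[λ|data] = 6·328/33 = 656/11.

656/11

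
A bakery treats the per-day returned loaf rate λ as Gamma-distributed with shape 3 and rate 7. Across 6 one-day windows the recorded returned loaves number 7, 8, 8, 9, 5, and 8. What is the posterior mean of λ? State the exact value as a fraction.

Total count: 7 + 8 + 8 + 9 + 5 + 8 = 45.
Total exposure: 6 days.
The Gamma prior is conjugate for the Poisson rate, so λ | data ~ Gamma(3+45, 7+6) = Gamma(48, 13).
Posterior mean = α'/β' = 48/13.

48/13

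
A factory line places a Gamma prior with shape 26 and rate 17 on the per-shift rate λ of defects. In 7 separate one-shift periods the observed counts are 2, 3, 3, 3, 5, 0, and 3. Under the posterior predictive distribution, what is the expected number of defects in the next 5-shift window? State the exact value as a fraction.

Total count: 2 + 3 + 3 + 3 + 5 + 0 + 3 = 19.
Total exposure: 7 shifts.
Gamma(α, β) with Poisson data over total exposure Σt gives posterior Gamma(α+Σx, β+Σt) = Gamma(45, 24).
Predictive mean over a 5-shift window = T·E[λ|data] = 5·45/24 = 75/8.

75/8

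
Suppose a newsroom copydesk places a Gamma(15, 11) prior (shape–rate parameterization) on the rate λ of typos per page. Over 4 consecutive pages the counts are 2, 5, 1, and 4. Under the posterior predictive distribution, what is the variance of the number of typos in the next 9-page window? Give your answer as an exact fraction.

648/25

Total count: 2 + 5 + 1 + 4 = 12.
Total exposure: 4 pages.
By Gamma–Poisson conjugacy, the posterior is Gamma(α + Σx, β + Σt) = Gamma(15 + 12, 11 + 4) = Gamma(27, 15).
The posterior predictive for a window of length T is Negative Binomial with variance T·α'·(β'+T)/β'² = 9·27·24/225 = 648/25.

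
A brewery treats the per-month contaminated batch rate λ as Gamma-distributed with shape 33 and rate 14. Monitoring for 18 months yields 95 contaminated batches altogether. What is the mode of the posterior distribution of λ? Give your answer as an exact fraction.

127/32

Total count 95 over total exposure 18 months.
By Gamma–Poisson conjugacy, the posterior is Gamma(α + Σx, β + Σt) = Gamma(33 + 95, 14 + 18) = Gamma(128, 32).
Posterior mode = (α'−1)/β' = 127/32.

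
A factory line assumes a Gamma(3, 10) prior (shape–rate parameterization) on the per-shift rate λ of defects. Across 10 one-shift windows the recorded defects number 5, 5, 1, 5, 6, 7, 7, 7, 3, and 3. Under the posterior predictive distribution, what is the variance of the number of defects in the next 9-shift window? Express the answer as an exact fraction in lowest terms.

3393/100

Total count: 5 + 5 + 1 + 5 + 6 + 7 + 7 + 7 + 3 + 3 = 49.
Total exposure: 10 shifts.
The Gamma prior is conjugate for the Poisson rate, so λ | data ~ Gamma(3+49, 10+10) = Gamma(52, 20).
The posterior predictive for a window of length T is Negative Binomial with variance T·α'·(β'+T)/β'² = 9·52·29/400 = 3393/100.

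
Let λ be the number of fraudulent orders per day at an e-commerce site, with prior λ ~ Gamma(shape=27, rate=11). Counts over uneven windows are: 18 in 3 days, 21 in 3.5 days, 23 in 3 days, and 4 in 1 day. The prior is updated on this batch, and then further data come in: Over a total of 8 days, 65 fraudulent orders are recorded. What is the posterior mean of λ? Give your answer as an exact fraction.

316/59

Total count: 18 + 21 + 23 + 4 = 66.
Total exposure: 3 + 3.5 + 3 + 1 = 10.5 days.
After the first batch: Gamma(27 + 66, 11 + 10.5) = Gamma(93, 43/2).
Total count 65 over total exposure 8 days.
After the second batch: Gamma(93 + 65, 43/2 + 8) = Gamma(158, 59/2).
Posterior mean = α'/β' = 158/(59/2) = 316/59.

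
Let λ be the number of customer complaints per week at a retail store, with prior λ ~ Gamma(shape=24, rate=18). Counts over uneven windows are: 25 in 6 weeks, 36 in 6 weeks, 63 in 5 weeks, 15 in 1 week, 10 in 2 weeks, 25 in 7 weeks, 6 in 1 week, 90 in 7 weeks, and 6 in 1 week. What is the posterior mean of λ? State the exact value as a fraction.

50/9

Total count: 25 + 36 + 63 + 15 + 10 + 25 + 6 + 90 + 6 = 276.
Total exposure: 6 + 6 + 5 + 1 + 2 + 7 + 1 + 7 + 1 = 36 weeks.
Gamma(α, β) with Poisson data over total exposure Σt gives posterior Gamma(α+Σx, β+Σt) = Gamma(300, 54).
Posterior mean = α'/β' = 300/54 = 50/9.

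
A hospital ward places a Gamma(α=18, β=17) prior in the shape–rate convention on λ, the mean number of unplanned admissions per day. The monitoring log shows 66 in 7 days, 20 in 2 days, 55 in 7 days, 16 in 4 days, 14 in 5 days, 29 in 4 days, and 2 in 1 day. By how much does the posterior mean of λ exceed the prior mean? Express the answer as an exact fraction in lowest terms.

2894/799

Total count: 66 + 20 + 55 + 16 + 14 + 29 + 2 = 202.
Total exposure: 7 + 2 + 7 + 4 + 5 + 4 + 1 = 30 days.
Conjugate update: add total count to the shape and total exposure to the rate, giving Gamma(220, 47).
Posterior mean = 220/47 = 220/47; prior mean = 18/17 = 18/17. Difference = 220/47 − 18/17 = 2894/799.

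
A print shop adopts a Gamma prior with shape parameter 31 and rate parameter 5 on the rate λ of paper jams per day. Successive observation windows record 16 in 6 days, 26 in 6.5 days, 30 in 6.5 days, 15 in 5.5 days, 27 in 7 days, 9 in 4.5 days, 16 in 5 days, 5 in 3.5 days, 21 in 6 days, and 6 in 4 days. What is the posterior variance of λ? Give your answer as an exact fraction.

808/14161

Total count: 16 + 26 + 30 + 15 + 27 + 9 + 16 + 5 + 21 + 6 = 171.
Total exposure: 6 + 6.5 + 6.5 + 5.5 + 7 + 4.5 + 5 + 3.5 + 6 + 4 = 54.5 days.
By Gamma–Poisson conjugacy, the posterior is Gamma(α + Σx, β + Σt) = Gamma(31 + 171, 5 + 54.5) = Gamma(202, 119/2).
Posterior variance = α'/β'² = 202/(14161/4) = 808/14161.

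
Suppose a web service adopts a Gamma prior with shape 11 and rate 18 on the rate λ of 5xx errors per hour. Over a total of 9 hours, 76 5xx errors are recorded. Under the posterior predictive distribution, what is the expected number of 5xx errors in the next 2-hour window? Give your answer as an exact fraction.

58/9

Total count 76 over total exposure 9 hours.
Posterior: α' = 11 + 76 = 87, β' = 18 + 9 = 27.
Predictive mean over a 2-hour window = T·E[λ|data] = 2·87/27 = 58/9.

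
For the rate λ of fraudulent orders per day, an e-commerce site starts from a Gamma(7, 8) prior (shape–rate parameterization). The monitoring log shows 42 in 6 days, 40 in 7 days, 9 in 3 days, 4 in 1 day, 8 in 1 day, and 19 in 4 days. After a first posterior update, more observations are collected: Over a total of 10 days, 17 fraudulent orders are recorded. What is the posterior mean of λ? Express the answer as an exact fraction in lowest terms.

73/20

Total count: 42 + 40 + 9 + 4 + 8 + 19 = 122.
Total exposure: 6 + 7 + 3 + 1 + 1 + 4 = 22 days.
After the first batch: Gamma(7 + 122, 8 + 22) = Gamma(129, 30).
Total count 17 over total exposure 10 days.
After the second batch: Gamma(129 + 17, 30 + 10) = Gamma(146, 40).
Posterior mean = α'/β' = 146/40 = 73/20.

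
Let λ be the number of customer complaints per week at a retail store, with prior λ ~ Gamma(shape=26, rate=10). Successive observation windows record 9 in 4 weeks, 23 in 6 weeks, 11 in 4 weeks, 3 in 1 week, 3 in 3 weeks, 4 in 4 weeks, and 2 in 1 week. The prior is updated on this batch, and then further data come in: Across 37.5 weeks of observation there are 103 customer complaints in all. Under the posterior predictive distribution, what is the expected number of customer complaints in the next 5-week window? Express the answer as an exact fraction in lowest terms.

Total count: 9 + 23 + 11 + 3 + 3 + 4 + 2 = 55.
Total exposure: 4 + 6 + 4 + 1 + 3 + 4 + 1 = 23 weeks.
After the first batch: Gamma(26 + 55, 10 + 23) = Gamma(81, 33).
Total count 103 over total exposure 37.5 weeks.
After the second batch: Gamma(81 + 103, 33 + 37.5) = Gamma(184, 141/2).
Predictive mean over a 5-week window = T·E[λ|data] = 5·184/(141/2) = 1840/141.

1840/141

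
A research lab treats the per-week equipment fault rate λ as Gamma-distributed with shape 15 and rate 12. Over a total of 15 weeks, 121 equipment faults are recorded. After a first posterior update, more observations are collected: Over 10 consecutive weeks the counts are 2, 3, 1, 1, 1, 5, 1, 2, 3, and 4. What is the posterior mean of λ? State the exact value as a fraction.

Total count 121 over total exposure 15 weeks.
After the first batch: Gamma(15 + 121, 12 + 15) = Gamma(136, 27).
Total count: 2 + 3 + 1 + 1 + 1 + 5 + 1 + 2 + 3 + 4 = 23.
Total exposure: 10 weeks.
After the second batch: Gamma(136 + 23, 27 + 10) = Gamma(159, 37).
Posterior mean = α'/β' = 159/37.

159/37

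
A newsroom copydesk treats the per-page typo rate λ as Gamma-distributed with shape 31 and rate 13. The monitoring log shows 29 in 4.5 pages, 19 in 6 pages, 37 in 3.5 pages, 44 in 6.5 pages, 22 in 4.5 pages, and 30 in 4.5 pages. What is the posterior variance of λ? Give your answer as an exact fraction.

848/7225

Total count: 29 + 19 + 37 + 44 + 22 + 30 = 181.
Total exposure: 4.5 + 6 + 3.5 + 6.5 + 4.5 + 4.5 = 29.5 pages.
Conjugate update: add total count to the shape and total exposure to the rate, giving Gamma(212, 85/2).
Posterior variance = α'/β'² = 212/(7225/4) = 848/7225.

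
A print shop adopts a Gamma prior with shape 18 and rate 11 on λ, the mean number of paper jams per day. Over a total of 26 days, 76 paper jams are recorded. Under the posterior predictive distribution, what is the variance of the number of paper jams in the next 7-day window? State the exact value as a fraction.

28952/1369

Total count 76 over total exposure 26 days.
Gamma(α, β) with Poisson data over total exposure Σt gives posterior Gamma(α+Σx, β+Σt) = Gamma(94, 37).
The posterior predictive for a window of length T is Negative Binomial with variance T·α'·(β'+T)/β'² = 7·94·44/1369 = 28952/1369.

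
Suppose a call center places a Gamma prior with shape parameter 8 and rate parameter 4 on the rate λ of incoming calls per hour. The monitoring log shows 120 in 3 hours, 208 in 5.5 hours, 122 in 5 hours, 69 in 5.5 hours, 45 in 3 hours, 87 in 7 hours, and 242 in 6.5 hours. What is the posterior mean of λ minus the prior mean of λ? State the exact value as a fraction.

1644/79

Total count: 120 + 208 + 122 + 69 + 45 + 87 + 242 = 893.
Total exposure: 3 + 5.5 + 5 + 5.5 + 3 + 7 + 6.5 = 35.5 hours.
Conjugate update: add total count to the shape and total exposure to the rate, giving Gamma(901, 79/2).
Posterior mean = 901/(79/2) = 1802/79; prior mean = 8/4 = 2. Difference = 1802/79 − 2 = 1644/79.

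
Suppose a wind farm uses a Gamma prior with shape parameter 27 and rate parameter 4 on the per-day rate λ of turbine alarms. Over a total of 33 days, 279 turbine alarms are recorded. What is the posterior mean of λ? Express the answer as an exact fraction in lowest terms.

Total count 279 over total exposure 33 days.
By Gamma–Poisson conjugacy, the posterior is Gamma(α + Σx, β + Σt) = Gamma(27 + 279, 4 + 33) = Gamma(306, 37).
Posterior mean = α'/β' = 306/37.

306/37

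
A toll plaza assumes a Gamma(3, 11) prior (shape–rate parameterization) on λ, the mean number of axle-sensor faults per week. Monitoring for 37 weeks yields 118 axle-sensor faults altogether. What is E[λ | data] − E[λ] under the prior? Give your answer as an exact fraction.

1187/528

Total count 118 over total exposure 37 weeks.
Conjugate update: add total count to the shape and total exposure to the rate, giving Gamma(121, 48).
Posterior mean = 121/48 = 121/48; prior mean = 3/11 = 3/11. Difference = 121/48 − 3/11 = 1187/528.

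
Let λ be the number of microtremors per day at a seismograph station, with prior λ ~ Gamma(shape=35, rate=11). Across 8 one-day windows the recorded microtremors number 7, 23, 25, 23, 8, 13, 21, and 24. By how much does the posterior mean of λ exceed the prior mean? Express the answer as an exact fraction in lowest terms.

Total count: 7 + 23 + 25 + 23 + 8 + 13 + 21 + 24 = 144.
Total exposure: 8 days.
Gamma(α, β) with Poisson data over total exposure Σt gives posterior Gamma(α+Σx, β+Σt) = Gamma(179, 19).
Posterior mean = 179/19 = 179/19; prior mean = 35/11 = 35/11. Difference = 179/19 − 35/11 = 1304/209.

1304/209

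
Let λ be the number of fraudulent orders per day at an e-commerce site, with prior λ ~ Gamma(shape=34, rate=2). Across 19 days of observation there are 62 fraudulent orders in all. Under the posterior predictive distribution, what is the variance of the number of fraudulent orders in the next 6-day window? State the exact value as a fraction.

Total count 62 over total exposure 19 days.
Posterior: α' = 34 + 62 = 96, β' = 2 + 19 = 21.
The posterior predictive for a window of length T is Negative Binomial with variance T·α'·(β'+T)/β'² = 6·96·27/441 = 1728/49.

1728/49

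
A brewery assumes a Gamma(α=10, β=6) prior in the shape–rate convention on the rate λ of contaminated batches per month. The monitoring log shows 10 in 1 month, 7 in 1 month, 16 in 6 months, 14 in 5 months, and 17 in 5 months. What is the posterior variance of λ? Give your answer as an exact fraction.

37/288

Total count: 10 + 7 + 16 + 14 + 17 = 64.
Total exposure: 1 + 1 + 6 + 5 + 5 = 18 months.
By Gamma–Poisson conjugacy, the posterior is Gamma(α + Σx, β + Σt) = Gamma(10 + 64, 6 + 18) = Gamma(74, 24).
Posterior variance = α'/β'² = 74/576 = 37/288.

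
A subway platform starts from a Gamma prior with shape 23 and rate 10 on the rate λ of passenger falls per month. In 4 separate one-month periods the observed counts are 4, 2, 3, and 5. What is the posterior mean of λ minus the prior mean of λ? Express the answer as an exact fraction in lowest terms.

Total count: 4 + 2 + 3 + 5 = 14.
Total exposure: 4 months.
By Gamma–Poisson conjugacy, the posterior is Gamma(α + Σx, β + Σt) = Gamma(23 + 14, 10 + 4) = Gamma(37, 14).
Posterior mean = 37/14 = 37/14; prior mean = 23/10 = 23/10. Difference = 37/14 − 23/10 = 12/35.

12/35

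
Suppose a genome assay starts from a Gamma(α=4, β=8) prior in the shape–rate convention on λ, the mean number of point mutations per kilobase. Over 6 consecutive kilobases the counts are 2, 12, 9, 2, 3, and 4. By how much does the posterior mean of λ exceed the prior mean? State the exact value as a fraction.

29/14

Total count: 2 + 12 + 9 + 2 + 3 + 4 = 32.
Total exposure: 6 kilobases.
By Gamma–Poisson conjugacy, the posterior is Gamma(α + Σx, β + Σt) = Gamma(4 + 32, 8 + 6) = Gamma(36, 14).
Posterior mean = 36/14 = 18/7; prior mean = 4/8 = 1/2. Difference = 18/7 − 1/2 = 29/14.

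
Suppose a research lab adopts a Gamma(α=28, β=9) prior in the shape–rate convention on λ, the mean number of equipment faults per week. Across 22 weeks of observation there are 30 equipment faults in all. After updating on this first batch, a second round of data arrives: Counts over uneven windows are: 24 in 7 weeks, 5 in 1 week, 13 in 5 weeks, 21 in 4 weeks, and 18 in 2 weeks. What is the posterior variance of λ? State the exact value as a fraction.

139/2500

Total count 30 over total exposure 22 weeks.
After the first batch: Gamma(28 + 30, 9 + 22) = Gamma(58, 31).
Total count: 24 + 5 + 13 + 21 + 18 = 81.
Total exposure: 7 + 1 + 5 + 4 + 2 = 19 weeks.
After the second batch: Gamma(58 + 81, 31 + 19) = Gamma(139, 50).
Posterior variance = α'/β'² = 139/2500.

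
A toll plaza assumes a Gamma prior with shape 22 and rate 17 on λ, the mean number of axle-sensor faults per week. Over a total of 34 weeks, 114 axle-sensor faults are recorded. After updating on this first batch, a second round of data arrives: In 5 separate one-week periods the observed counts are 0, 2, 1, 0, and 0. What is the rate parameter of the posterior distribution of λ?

56

Total count 114 over total exposure 34 weeks.
After the first batch: Gamma(22 + 114, 17 + 34) = Gamma(136, 51).
Total count: 0 + 2 + 1 + 0 + 0 = 3.
Total exposure: 5 weeks.
After the second batch: Gamma(136 + 3, 51 + 5) = Gamma(139, 56).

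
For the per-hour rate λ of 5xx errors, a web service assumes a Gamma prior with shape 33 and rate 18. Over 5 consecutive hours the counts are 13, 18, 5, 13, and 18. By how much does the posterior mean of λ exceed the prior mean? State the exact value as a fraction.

347/138

Total count: 13 + 18 + 5 + 13 + 18 = 67.
Total exposure: 5 hours.
Posterior: α' = 33 + 67 = 100, β' = 18 + 5 = 23.
Posterior mean = 100/23 = 100/23; prior mean = 33/18 = 11/6. Difference = 100/23 − 11/6 = 347/138.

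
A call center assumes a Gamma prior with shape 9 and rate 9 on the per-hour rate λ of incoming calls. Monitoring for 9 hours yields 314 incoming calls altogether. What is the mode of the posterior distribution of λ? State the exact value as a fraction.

Total count 314 over total exposure 9 hours.
Conjugate update: add total count to the shape and total exposure to the rate, giving Gamma(323, 18).
Posterior mode = (α'−1)/β' = 322/18 = 161/9.

161/9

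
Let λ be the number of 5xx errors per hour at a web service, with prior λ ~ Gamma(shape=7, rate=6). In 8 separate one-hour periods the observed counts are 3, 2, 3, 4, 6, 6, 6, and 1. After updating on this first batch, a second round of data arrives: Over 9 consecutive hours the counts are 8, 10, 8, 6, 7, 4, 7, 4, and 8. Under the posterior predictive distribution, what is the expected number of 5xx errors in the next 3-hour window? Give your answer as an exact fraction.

Total count: 3 + 2 + 3 + 4 + 6 + 6 + 6 + 1 = 31.
Total exposure: 8 hours.
After the first batch: Gamma(7 + 31, 6 + 8) = Gamma(38, 14).
Total count: 8 + 10 + 8 + 6 + 7 + 4 + 7 + 4 + 8 = 62.
Total exposure: 9 hours.
After the second batch: Gamma(38 + 62, 14 + 9) = Gamma(100, 23).
Predictive mean over a 3-hour window = T·E[λ|data] = 3·100/23 = 300/23.

300/23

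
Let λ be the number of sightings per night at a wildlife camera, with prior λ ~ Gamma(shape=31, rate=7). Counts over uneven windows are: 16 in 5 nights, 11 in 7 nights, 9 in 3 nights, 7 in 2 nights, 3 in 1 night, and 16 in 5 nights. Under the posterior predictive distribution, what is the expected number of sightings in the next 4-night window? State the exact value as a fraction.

62/5

Total count: 16 + 11 + 9 + 7 + 3 + 16 = 62.
Total exposure: 5 + 7 + 3 + 2 + 1 + 5 = 23 nights.
By Gamma–Poisson conjugacy, the posterior is Gamma(α + Σx, β + Σt) = Gamma(31 + 62, 7 + 23) = Gamma(93, 30).
Predictive mean over a 4-night window = T·E[λ|data] = 4·93/30 = 62/5.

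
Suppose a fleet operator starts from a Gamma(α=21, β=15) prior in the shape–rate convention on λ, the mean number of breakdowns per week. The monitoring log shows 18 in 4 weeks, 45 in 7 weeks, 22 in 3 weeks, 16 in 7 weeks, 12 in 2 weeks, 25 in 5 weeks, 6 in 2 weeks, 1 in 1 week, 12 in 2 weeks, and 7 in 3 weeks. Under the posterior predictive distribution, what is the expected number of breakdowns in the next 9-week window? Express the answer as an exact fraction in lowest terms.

Total count: 18 + 45 + 22 + 16 + 12 + 25 + 6 + 1 + 12 + 7 = 164.
Total exposure: 4 + 7 + 3 + 7 + 2 + 5 + 2 + 1 + 2 + 3 = 36 weeks.
The Gamma prior is conjugate for the Poisson rate, so λ | data ~ Gamma(21+164, 15+36) = Gamma(185, 51).
Predictive mean over a 9-week window = T·E[λ|data] = 9·185/51 = 555/17.

555/17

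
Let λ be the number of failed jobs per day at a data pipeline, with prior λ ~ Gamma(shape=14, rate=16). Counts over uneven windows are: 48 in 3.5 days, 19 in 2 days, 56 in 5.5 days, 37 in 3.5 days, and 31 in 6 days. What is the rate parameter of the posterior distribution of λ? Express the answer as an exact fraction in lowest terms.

73/2

Total count: 48 + 19 + 56 + 37 + 31 = 191.
Total exposure: 3.5 + 2 + 5.5 + 3.5 + 6 = 20.5 days.
The Gamma prior is conjugate for the Poisson rate, so λ | data ~ Gamma(14+191, 16+20.5) = Gamma(205, 73/2).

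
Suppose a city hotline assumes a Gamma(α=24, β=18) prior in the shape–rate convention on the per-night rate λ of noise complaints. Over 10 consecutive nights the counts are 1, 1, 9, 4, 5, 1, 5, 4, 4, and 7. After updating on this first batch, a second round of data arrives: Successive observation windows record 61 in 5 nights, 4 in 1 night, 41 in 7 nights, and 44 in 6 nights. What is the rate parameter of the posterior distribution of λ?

Total count: 1 + 1 + 9 + 4 + 5 + 1 + 5 + 4 + 4 + 7 = 41.
Total exposure: 10 nights.
After the first batch: Gamma(24 + 41, 18 + 10) = Gamma(65, 28).
Total count: 61 + 4 + 41 + 44 = 150.
Total exposure: 5 + 1 + 7 + 6 = 19 nights.
After the second batch: Gamma(65 + 150, 28 + 19) = Gamma(215, 47).

47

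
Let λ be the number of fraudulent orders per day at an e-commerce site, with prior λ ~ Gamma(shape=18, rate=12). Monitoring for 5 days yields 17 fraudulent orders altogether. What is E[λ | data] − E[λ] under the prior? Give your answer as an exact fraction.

19/34

Total count 17 over total exposure 5 days.
The Gamma prior is conjugate for the Poisson rate, so λ | data ~ Gamma(18+17, 12+5) = Gamma(35, 17).
Posterior mean = 35/17 = 35/17; prior mean = 18/12 = 3/2. Difference = 35/17 − 3/2 = 19/34.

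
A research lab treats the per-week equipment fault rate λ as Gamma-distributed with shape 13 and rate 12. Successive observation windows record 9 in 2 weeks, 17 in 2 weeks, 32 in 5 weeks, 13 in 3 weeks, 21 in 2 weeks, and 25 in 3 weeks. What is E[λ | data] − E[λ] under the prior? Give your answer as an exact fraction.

1183/348

Total count: 9 + 17 + 32 + 13 + 21 + 25 = 117.
Total exposure: 2 + 2 + 5 + 3 + 2 + 3 = 17 weeks.
Conjugate update: add total count to the shape and total exposure to the rate, giving Gamma(130, 29).
Posterior mean = 130/29 = 130/29; prior mean = 13/12 = 13/12. Difference = 130/29 − 13/12 = 1183/348.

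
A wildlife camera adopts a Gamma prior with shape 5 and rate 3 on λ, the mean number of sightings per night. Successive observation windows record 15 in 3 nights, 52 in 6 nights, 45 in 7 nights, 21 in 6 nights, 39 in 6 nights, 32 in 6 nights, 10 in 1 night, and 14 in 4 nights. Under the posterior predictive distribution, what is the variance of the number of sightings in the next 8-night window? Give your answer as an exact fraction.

Total count: 15 + 52 + 45 + 21 + 39 + 32 + 10 + 14 = 228.
Total exposure: 3 + 6 + 7 + 6 + 6 + 6 + 1 + 4 = 39 nights.
By Gamma–Poisson conjugacy, the posterior is Gamma(α + Σx, β + Σt) = Gamma(5 + 228, 3 + 39) = Gamma(233, 42).
The posterior predictive for a window of length T is Negative Binomial with variance T·α'·(β'+T)/β'² = 8·233·50/1764 = 23300/441.

23300/441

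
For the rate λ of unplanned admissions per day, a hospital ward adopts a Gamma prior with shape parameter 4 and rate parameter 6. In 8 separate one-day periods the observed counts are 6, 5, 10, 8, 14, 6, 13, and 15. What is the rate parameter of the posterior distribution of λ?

14

Total count: 6 + 5 + 10 + 8 + 14 + 6 + 13 + 15 = 77.
Total exposure: 8 days.
Posterior: α' = 4 + 77 = 81, β' = 6 + 8 = 14.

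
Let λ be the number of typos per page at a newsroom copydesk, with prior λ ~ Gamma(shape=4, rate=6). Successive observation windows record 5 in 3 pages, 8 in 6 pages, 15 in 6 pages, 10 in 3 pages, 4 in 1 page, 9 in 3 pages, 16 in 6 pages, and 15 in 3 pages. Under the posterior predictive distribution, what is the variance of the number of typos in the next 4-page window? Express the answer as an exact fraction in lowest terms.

14104/1369

Total count: 5 + 8 + 15 + 10 + 4 + 9 + 16 + 15 = 82.
Total exposure: 3 + 6 + 6 + 3 + 1 + 3 + 6 + 3 = 31 pages.
The Gamma prior is conjugate for the Poisson rate, so λ | data ~ Gamma(4+82, 6+31) = Gamma(86, 37).
The posterior predictive for a window of length T is Negative Binomial with variance T·α'·(β'+T)/β'² = 4·86·41/1369 = 14104/1369.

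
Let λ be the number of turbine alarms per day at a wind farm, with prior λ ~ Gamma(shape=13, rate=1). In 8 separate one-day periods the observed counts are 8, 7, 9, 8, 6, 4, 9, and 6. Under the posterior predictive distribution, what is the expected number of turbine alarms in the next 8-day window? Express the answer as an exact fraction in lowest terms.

Total count: 8 + 7 + 9 + 8 + 6 + 4 + 9 + 6 = 57.
Total exposure: 8 days.
Posterior: α' = 13 + 57 = 70, β' = 1 + 8 = 9.
Predictive mean over an 8-day window = T·E[λ|data] = 8·70/9 = 560/9.

560/9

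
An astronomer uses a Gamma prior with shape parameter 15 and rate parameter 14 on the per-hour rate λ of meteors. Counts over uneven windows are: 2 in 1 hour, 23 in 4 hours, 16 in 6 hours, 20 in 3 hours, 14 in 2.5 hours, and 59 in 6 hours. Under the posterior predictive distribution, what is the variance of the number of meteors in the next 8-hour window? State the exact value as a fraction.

Total count: 2 + 23 + 16 + 20 + 14 + 59 = 134.
Total exposure: 1 + 4 + 6 + 3 + 2.5 + 6 = 22.5 hours.
Conjugate update: add total count to the shape and total exposure to the rate, giving Gamma(149, 73/2).
The posterior predictive for a window of length T is Negative Binomial with variance T·α'·(β'+T)/β'² = 8·149·(89/2)/(5329/4) = 212176/5329.

212176/5329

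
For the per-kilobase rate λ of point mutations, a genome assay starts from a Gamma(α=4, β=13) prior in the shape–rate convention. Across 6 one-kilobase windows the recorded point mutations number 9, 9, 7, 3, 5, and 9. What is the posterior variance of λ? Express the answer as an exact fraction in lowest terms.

Total count: 9 + 9 + 7 + 3 + 5 + 9 = 42.
Total exposure: 6 kilobases.
Posterior: α' = 4 + 42 = 46, β' = 13 + 6 = 19.
Posterior variance = α'/β'² = 46/361.

46/361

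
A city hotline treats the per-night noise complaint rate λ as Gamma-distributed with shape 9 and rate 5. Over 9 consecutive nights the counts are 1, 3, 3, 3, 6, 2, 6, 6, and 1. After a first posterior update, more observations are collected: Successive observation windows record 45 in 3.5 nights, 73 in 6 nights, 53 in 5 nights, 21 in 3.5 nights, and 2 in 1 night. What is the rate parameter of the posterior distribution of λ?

Total count: 1 + 3 + 3 + 3 + 6 + 2 + 6 + 6 + 1 = 31.
Total exposure: 9 nights.
After the first batch: Gamma(9 + 31, 5 + 9) = Gamma(40, 14).
Total count: 45 + 73 + 53 + 21 + 2 = 194.
Total exposure: 3.5 + 6 + 5 + 3.5 + 1 = 19 nights.
After the second batch: Gamma(40 + 194, 14 + 19) = Gamma(234, 33).

33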